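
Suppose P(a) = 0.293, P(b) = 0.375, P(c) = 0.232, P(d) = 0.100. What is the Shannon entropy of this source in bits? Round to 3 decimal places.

1.871 bits

H = −Σ pᵢ log₂ pᵢ.
−0.293·log₂(0.293) = 0.5189
−0.375·log₂(0.375) = 0.5306
−0.232·log₂(0.232) = 0.4890
−0.100·log₂(0.100) = 0.3322
Sum ≈ 1.8708 → 1.871 bits.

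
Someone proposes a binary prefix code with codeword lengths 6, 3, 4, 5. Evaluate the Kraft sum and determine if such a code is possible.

With common denominator 2^6 = 64: Σ 2^(−ℓᵢ) = 1/64 + 8/64 + 4/64 + 2/64 = 15/64 = 0.234375.
Kraft's inequality requires Σ ≤ 1; here Σ = 0.234375 ≤ 1, so such a prefix code exists.

0.234375; yes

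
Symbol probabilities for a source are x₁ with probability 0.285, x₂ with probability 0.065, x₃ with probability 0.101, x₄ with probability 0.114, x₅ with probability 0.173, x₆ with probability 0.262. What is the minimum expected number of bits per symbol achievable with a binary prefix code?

2.446 bits/symbol

Repeatedly combine the two least-probable nodes; the expected code length is the sum of the merged weights.
merge 13/200 + 101/1000 → 83/500
merge 57/500 + 83/500 → 7/25
merge 173/1000 + 131/500 → 87/200
merge 7/25 + 57/200 → 113/200
merge 87/200 + 113/200 → 1
L = 83/500 + 7/25 + 87/200 + 113/200 + 1 = 1223/500 = 2.446 bits/symbol.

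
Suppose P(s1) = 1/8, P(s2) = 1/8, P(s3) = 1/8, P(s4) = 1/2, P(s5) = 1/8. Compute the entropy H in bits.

2 bits

Each probability is a power of 1/2, so log₂(1/p) is an integer.
H = Σ p·log₂(1/p) = 1/8·3 + 1/8·3 + 1/8·3 + 1/2·1 + 1/8·3 = 2 bits.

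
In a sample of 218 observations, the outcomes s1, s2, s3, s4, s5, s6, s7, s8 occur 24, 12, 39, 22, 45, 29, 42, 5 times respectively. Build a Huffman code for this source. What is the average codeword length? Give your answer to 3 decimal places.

2.858 bits/symbol

Probabilities are the counts divided by 218.
Repeatedly combine the two least-probable nodes; the expected code length is the sum of the merged weights.
merge 5/218 + 6/109 → 17/218
merge 17/218 + 11/109 → 39/218
merge 12/109 + 29/218 → 53/218
merge 39/218 + 39/218 → 39/109
merge 21/109 + 45/218 → 87/218
merge 53/218 + 39/109 → 131/218
merge 87/218 + 131/218 → 1
L = 17/218 + 39/218 + 53/218 + 39/109 + 87/218 + 131/218 + 1 = 623/218 ≈ 2.858 bits/symbol.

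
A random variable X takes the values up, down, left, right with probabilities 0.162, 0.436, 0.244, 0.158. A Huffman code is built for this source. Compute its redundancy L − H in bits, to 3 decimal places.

0.019 bits

Entropy H = −Σ p log₂ p ≈ 1.8647 bits.
Huffman merges: 79/500+81/500→8/25; 61/250+8/25→141/250; 109/250+141/250→1. L = 471/250 ≈ 1.8840.
L − H = 1.8840 − 1.8647 = 0.019 bits.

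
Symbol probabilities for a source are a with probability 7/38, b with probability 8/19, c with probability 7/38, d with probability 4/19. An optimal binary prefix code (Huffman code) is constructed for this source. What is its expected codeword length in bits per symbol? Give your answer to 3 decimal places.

1.947 bits/symbol

Repeatedly combine the two least-probable nodes; the expected code length is the sum of the merged weights.
merge 7/38 + 7/38 → 7/19
merge 4/19 + 7/19 → 11/19
merge 8/19 + 11/19 → 1
L = 7/19 + 11/19 + 1 = 37/19 ≈ 1.947 bits/symbol.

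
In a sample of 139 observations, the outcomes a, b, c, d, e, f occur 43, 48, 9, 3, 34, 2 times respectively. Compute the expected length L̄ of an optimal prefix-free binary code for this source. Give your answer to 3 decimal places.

Probabilities are the counts divided by 139.
Repeatedly combine the two least-probable nodes; the expected code length is the sum of the merged weights.
merge 2/139 + 3/139 → 5/139
merge 5/139 + 9/139 → 14/139
merge 14/139 + 34/139 → 48/139
merge 43/139 + 48/139 → 91/139
merge 48/139 + 91/139 → 1
L = 5/139 + 14/139 + 48/139 + 91/139 + 1 = 297/139 ≈ 2.137 bits/symbol.

2.137 bits/symbol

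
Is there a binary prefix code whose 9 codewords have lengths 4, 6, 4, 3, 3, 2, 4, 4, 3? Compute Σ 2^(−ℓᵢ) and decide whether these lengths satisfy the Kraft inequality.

With common denominator 2^6 = 64: Σ 2^(−ℓᵢ) = 4/64 + 1/64 + 4/64 + 8/64 + 8/64 + 16/64 + 4/64 + 4/64 + 8/64 = 57/64 = 0.890625.
Kraft's inequality requires Σ ≤ 1; here Σ = 0.890625 ≤ 1, so such a prefix code exists.

0.890625; yes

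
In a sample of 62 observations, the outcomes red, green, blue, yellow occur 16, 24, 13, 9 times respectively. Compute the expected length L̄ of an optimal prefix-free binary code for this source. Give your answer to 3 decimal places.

1.968 bits/symbol

Probabilities are the counts divided by 62.
Repeatedly combine the two least-probable nodes; the expected code length is the sum of the merged weights.
merge 9/62 + 13/62 → 11/31
merge 8/31 + 11/31 → 19/31
merge 12/31 + 19/31 → 1
L = 11/31 + 19/31 + 1 = 61/31 ≈ 1.968 bits/symbol.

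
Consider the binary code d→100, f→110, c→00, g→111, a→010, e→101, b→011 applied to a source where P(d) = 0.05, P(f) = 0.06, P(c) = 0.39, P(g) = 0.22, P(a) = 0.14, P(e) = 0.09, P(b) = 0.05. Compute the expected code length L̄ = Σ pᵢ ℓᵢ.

L̄ = Σ pᵢ·ℓᵢ = 0.05·3 + 0.06·3 + 0.39·2 + 0.22·3 + 0.14·3 + 0.09·3 + 0.05·3 = 2.61 bits/symbol.

2.61 bits/symbol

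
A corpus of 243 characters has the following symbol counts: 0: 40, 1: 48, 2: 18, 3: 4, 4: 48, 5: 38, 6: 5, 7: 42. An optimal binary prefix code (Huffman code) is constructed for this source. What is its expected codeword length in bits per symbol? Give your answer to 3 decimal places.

2.753 bits/symbol

Probabilities are the counts divided by 243.
Repeatedly combine the two least-probable nodes; the expected code length is the sum of the merged weights.
merge 4/243 + 5/243 → 1/27
merge 1/27 + 2/27 → 1/9
merge 1/9 + 38/243 → 65/243
merge 40/243 + 14/81 → 82/243
merge 16/81 + 16/81 → 32/81
merge 65/243 + 82/243 → 49/81
merge 32/81 + 49/81 → 1
L = 1/27 + 1/9 + 65/243 + 82/243 + 32/81 + 49/81 + 1 = 223/81 ≈ 2.753 bits/symbol.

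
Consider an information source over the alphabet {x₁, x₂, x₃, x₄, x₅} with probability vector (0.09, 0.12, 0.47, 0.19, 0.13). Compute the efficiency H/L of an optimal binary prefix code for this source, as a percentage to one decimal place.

98.5%

Entropy H = −Σ p log₂ p ≈ 2.0295 bits.
Huffman merges: 9/100+3/25→21/100; 13/100+19/100→8/25; 21/100+8/25→53/100; 47/100+53/100→1. L = 103/50 ≈ 2.0600.
Efficiency = H/L = 2.0295/2.0600 = 98.5%.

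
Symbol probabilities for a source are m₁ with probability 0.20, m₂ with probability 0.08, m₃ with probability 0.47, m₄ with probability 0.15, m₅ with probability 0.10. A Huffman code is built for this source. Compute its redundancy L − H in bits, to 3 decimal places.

0.029 bits

Entropy H = −Σ p log₂ p ≈ 2.0106 bits.
Huffman merges: 2/25+1/10→9/50; 3/20+9/50→33/100; 1/5+33/100→53/100; 47/100+53/100→1. L = 51/25 ≈ 2.0400.
L − H = 2.0400 − 2.0106 = 0.029 bits.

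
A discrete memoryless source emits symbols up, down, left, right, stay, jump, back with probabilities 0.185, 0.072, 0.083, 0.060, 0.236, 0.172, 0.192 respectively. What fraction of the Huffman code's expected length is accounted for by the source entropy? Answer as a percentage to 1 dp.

Entropy H = −Σ p log₂ p ≈ 2.6508 bits.
Huffman merges: 3/50+9/125→33/250; 83/1000+33/250→43/200; 43/250+37/200→357/1000; 24/125+43/200→407/1000; 59/250+357/1000→593/1000; 407/1000+593/1000→1. L = 338/125 ≈ 2.7040.
Efficiency = H/L = 2.6508/2.7040 = 98.0%.

98.0%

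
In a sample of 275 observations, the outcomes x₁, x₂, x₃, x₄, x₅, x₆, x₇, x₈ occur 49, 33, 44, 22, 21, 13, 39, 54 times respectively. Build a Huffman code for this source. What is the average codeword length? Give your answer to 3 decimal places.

2.927 bits/symbol

Probabilities are the counts divided by 275.
Repeatedly combine the two least-probable nodes; the expected code length is the sum of the merged weights.
merge 13/275 + 21/275 → 34/275
merge 2/25 + 3/25 → 1/5
merge 34/275 + 39/275 → 73/275
merge 4/25 + 49/275 → 93/275
merge 54/275 + 1/5 → 109/275
merge 73/275 + 93/275 → 166/275
merge 109/275 + 166/275 → 1
L = 34/275 + 1/5 + 73/275 + 93/275 + 109/275 + 166/275 + 1 = 161/55 ≈ 2.927 bits/symbol.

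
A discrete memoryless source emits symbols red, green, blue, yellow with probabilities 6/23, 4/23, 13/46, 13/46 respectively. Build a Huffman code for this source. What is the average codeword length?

2 bits/symbol

Repeatedly combine the two least-probable nodes; the expected code length is the sum of the merged weights.
merge 4/23 + 6/23 → 10/23
merge 13/46 + 13/46 → 13/23
merge 10/23 + 13/23 → 1
L = 10/23 + 13/23 + 1 = 2 bits/symbol.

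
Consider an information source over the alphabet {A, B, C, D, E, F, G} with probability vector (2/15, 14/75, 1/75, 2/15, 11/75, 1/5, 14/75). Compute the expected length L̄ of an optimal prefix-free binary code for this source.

Repeatedly combine the two least-probable nodes; the expected code length is the sum of the merged weights.
merge 1/75 + 2/15 → 11/75
merge 2/15 + 11/75 → 7/25
merge 11/75 + 14/75 → 1/3
merge 14/75 + 1/5 → 29/75
merge 7/25 + 1/3 → 46/75
merge 29/75 + 46/75 → 1
L = 11/75 + 7/25 + 1/3 + 29/75 + 46/75 + 1 = 69/25 = 2.76 bits/symbol.

2.76 bits/symbol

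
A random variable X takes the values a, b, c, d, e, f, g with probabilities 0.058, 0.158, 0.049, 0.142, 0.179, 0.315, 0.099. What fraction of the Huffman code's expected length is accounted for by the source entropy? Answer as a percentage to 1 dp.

Entropy H = −Σ p log₂ p ≈ 2.5715 bits.
Huffman merges: 49/1000+29/500→107/1000; 99/1000+107/1000→103/500; 71/500+79/500→3/10; 179/1000+103/500→77/200; 3/10+63/200→123/200; 77/200+123/200→1. L = 2613/1000 ≈ 2.6130.
Efficiency = H/L = 2.5715/2.6130 = 98.4%.

98.4%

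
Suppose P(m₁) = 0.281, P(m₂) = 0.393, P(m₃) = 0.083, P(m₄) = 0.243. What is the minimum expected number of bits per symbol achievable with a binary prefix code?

Repeatedly combine the two least-probable nodes; the expected code length is the sum of the merged weights.
merge 83/1000 + 243/1000 → 163/500
merge 281/1000 + 163/500 → 607/1000
merge 393/1000 + 607/1000 → 1
L = 163/500 + 607/1000 + 1 = 1933/1000 = 1.933 bits/symbol.

1.933 bits/symbol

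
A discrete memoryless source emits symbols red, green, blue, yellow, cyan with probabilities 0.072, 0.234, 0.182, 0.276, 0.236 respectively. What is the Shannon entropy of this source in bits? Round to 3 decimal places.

H = −Σ pᵢ log₂ pᵢ.
−0.072·log₂(0.072) = 0.2733
−0.234·log₂(0.234) = 0.4903
−0.182·log₂(0.182) = 0.4474
−0.276·log₂(0.276) = 0.5126
−0.236·log₂(0.236) = 0.4916
Sum ≈ 2.2152 → 2.215 bits.

2.215 bits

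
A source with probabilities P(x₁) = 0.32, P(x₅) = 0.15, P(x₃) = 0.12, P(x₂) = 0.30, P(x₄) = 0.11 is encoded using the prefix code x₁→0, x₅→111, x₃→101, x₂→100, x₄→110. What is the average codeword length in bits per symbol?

2.36 bits/symbol

L̄ = Σ pᵢ·ℓᵢ = 0.32·1 + 0.15·3 + 0.12·3 + 0.30·3 + 0.11·3 = 2.36 bits/symbol.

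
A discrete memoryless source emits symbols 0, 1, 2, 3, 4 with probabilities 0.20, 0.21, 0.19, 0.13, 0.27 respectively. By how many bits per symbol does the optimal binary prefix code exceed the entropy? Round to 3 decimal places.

Entropy H = −Σ p log₂ p ≈ 2.2851 bits.
Huffman merges: 13/100+19/100→8/25; 1/5+21/100→41/100; 27/100+8/25→59/100; 41/100+59/100→1. L = 58/25 ≈ 2.3200.
L − H = 2.3200 − 2.2851 = 0.035 bits.

0.035 bits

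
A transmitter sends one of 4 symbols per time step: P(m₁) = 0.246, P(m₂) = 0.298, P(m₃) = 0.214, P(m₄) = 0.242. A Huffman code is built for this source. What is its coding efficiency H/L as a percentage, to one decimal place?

Entropy H = −Σ p log₂ p ≈ 1.9896 bits.
Huffman merges: 107/500+121/500→57/125; 123/500+149/500→68/125; 57/125+68/125→1. L = 2 ≈ 2.0000.
Efficiency = H/L = 1.9896/2.0000 = 99.5%.

99.5%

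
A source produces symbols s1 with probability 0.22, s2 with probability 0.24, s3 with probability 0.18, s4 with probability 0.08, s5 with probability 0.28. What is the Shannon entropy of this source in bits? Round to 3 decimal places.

H = −Σ pᵢ log₂ pᵢ.
−0.22·log₂(0.22) = 0.4806
−0.24·log₂(0.24) = 0.4941
−0.18·log₂(0.18) = 0.4453
−0.08·log₂(0.08) = 0.2915
−0.28·log₂(0.28) = 0.5142
Sum ≈ 2.2257 → 2.226 bits.

2.226 bits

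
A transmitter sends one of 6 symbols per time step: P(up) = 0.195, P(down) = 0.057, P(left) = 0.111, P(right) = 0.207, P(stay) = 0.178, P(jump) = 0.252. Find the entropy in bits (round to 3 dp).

2.462 bits

H = −Σ pᵢ log₂ pᵢ.
−0.195·log₂(0.195) = 0.4599
−0.057·log₂(0.057) = 0.2356
−0.111·log₂(0.111) = 0.3520
−0.207·log₂(0.207) = 0.4704
−0.178·log₂(0.178) = 0.4432
−0.252·log₂(0.252) = 0.5011
Sum ≈ 2.4622 → 2.462 bits.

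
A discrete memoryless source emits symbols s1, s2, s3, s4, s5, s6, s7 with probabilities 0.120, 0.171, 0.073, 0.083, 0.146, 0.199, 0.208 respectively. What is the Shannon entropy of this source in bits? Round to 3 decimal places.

H = −Σ pᵢ log₂ pᵢ.
−0.120·log₂(0.120) = 0.3671
−0.171·log₂(0.171) = 0.4357
−0.073·log₂(0.073) = 0.2756
−0.083·log₂(0.083) = 0.2980
−0.146·log₂(0.146) = 0.4053
−0.199·log₂(0.199) = 0.4635
−0.208·log₂(0.208) = 0.4712
Sum ≈ 2.7164 → 2.716 bits.

2.716 bits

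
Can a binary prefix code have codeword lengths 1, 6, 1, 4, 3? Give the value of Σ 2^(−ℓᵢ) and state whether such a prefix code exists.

1.203125; no

With common denominator 2^6 = 64: Σ 2^(−ℓᵢ) = 32/64 + 1/64 + 32/64 + 4/64 + 8/64 = 77/64 = 1.203125.
Kraft's inequality requires Σ ≤ 1; here Σ = 1.203125 > 1, so no such prefix code exists.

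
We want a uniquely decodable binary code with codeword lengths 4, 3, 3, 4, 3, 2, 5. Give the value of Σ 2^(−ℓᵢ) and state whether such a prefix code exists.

With common denominator 2^5 = 32: Σ 2^(−ℓᵢ) = 2/32 + 4/32 + 4/32 + 2/32 + 4/32 + 8/32 + 1/32 = 25/32 = 0.78125.
Kraft's inequality requires Σ ≤ 1; here Σ = 0.78125 ≤ 1, so such a prefix code exists.

0.78125; yes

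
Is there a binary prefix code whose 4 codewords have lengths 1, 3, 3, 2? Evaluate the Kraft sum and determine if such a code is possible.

1; yes

With common denominator 2^3 = 8: Σ 2^(−ℓᵢ) = 4/8 + 1/8 + 1/8 + 2/8 = 8/8 = 1.
Kraft's inequality requires Σ ≤ 1; here Σ = 1 ≤ 1, so such a prefix code exists.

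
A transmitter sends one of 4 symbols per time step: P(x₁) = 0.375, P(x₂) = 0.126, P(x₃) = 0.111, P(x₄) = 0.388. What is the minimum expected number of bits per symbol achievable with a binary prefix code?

1.849 bits/symbol

Repeatedly combine the two least-probable nodes; the expected code length is the sum of the merged weights.
merge 111/1000 + 63/500 → 237/1000
merge 237/1000 + 3/8 → 153/250
merge 97/250 + 153/250 → 1
L = 237/1000 + 153/250 + 1 = 1849/1000 = 1.849 bits/symbol.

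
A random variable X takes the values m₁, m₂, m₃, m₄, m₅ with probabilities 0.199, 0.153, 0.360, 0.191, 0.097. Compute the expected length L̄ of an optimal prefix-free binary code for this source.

2.25 bits/symbol

Repeatedly combine the two least-probable nodes; the expected code length is the sum of the merged weights.
merge 97/1000 + 153/1000 → 1/4
merge 191/1000 + 199/1000 → 39/100
merge 1/4 + 9/25 → 61/100
merge 39/100 + 61/100 → 1
L = 1/4 + 39/100 + 61/100 + 1 = 9/4 = 2.25 bits/symbol.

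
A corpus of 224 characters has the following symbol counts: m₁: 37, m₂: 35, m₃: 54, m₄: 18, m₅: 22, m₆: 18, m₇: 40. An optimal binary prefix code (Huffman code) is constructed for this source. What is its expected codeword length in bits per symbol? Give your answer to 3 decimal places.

2.741 bits/symbol

Probabilities are the counts divided by 224.
Repeatedly combine the two least-probable nodes; the expected code length is the sum of the merged weights.
merge 9/112 + 9/112 → 9/56
merge 11/112 + 5/32 → 57/224
merge 9/56 + 37/224 → 73/224
merge 5/28 + 27/112 → 47/112
merge 57/224 + 73/224 → 65/112
merge 47/112 + 65/112 → 1
L = 9/56 + 57/224 + 73/224 + 47/112 + 65/112 + 1 = 307/112 ≈ 2.741 bits/symbol.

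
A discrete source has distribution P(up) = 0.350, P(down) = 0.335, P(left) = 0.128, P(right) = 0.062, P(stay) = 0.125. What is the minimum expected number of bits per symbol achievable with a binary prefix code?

Repeatedly combine the two least-probable nodes; the expected code length is the sum of the merged weights.
merge 31/500 + 1/8 → 187/1000
merge 16/125 + 187/1000 → 63/200
merge 63/200 + 67/200 → 13/20
merge 7/20 + 13/20 → 1
L = 187/1000 + 63/200 + 13/20 + 1 = 269/125 = 2.152 bits/symbol.

2.152 bits/symbol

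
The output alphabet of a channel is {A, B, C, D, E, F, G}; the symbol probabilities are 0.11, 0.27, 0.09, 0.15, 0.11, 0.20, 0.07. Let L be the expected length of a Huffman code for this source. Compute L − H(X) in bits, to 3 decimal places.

Entropy H = −Σ p log₂ p ≈ 2.6667 bits.
Huffman merges: 7/100+9/100→4/25; 11/100+11/100→11/50; 3/20+4/25→31/100; 1/5+11/50→21/50; 27/100+31/100→29/50; 21/50+29/50→1. L = 269/100 ≈ 2.6900.
L − H = 2.6900 − 2.6667 = 0.023 bits.

0.023 bits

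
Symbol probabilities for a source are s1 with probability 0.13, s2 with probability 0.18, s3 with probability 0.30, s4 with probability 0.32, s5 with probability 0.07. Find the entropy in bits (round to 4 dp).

2.1436 bits

H = −Σ pᵢ log₂ pᵢ.
−0.13·log₂(0.13) = 0.3826
−0.18·log₂(0.18) = 0.4453
−0.30·log₂(0.30) = 0.5211
−0.32·log₂(0.32) = 0.5260
−0.07·log₂(0.07) = 0.2686
Sum ≈ 2.1436 → 2.1436 bits.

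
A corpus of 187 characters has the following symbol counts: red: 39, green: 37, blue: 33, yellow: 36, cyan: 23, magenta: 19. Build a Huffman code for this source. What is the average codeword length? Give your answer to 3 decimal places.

Probabilities are the counts divided by 187.
Repeatedly combine the two least-probable nodes; the expected code length is the sum of the merged weights.
merge 19/187 + 23/187 → 42/187
merge 3/17 + 36/187 → 69/187
merge 37/187 + 39/187 → 76/187
merge 42/187 + 69/187 → 111/187
merge 76/187 + 111/187 → 1
L = 42/187 + 69/187 + 76/187 + 111/187 + 1 = 485/187 ≈ 2.594 bits/symbol.

2.594 bits/symbol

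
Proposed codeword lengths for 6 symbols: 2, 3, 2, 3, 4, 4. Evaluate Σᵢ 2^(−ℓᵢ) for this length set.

0.875

With common denominator 2^4 = 16: Σ 2^(−ℓᵢ) = 4/16 + 2/16 + 4/16 + 2/16 + 1/16 + 1/16 = 14/16 = 0.875.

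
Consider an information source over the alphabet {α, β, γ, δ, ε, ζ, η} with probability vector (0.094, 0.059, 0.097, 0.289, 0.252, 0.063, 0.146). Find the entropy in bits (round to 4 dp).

2.5633 bits

H = −Σ pᵢ log₂ pᵢ.
−0.094·log₂(0.094) = 0.3207
−0.059·log₂(0.059) = 0.2409
−0.097·log₂(0.097) = 0.3265
−0.289·log₂(0.289) = 0.5176
−0.252·log₂(0.252) = 0.5011
−0.063·log₂(0.063) = 0.2513
−0.146·log₂(0.146) = 0.4053
Sum ≈ 2.5633 → 2.5633 bits.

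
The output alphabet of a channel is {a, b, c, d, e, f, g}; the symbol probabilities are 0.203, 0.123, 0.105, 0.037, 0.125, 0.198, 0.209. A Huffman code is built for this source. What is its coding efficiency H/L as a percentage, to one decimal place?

Entropy H = −Σ p log₂ p ≈ 2.6659 bits.
Huffman merges: 37/1000+21/200→71/500; 123/1000+1/8→31/125; 71/500+99/500→17/50; 203/1000+209/1000→103/250; 31/125+17/50→147/250; 103/250+147/250→1. L = 273/100 ≈ 2.7300.
Efficiency = H/L = 2.6659/2.7300 = 97.7%.

97.7%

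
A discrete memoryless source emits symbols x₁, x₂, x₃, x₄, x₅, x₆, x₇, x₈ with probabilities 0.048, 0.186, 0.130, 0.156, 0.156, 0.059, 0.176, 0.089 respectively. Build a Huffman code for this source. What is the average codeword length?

2.921 bits/symbol

Repeatedly combine the two least-probable nodes; the expected code length is the sum of the merged weights.
merge 6/125 + 59/1000 → 107/1000
merge 89/1000 + 107/1000 → 49/250
merge 13/100 + 39/250 → 143/500
merge 39/250 + 22/125 → 83/250
merge 93/500 + 49/250 → 191/500
merge 143/500 + 83/250 → 309/500
merge 191/500 + 309/500 → 1
L = 107/1000 + 49/250 + 143/500 + 83/250 + 191/500 + 309/500 + 1 = 2921/1000 = 2.921 bits/symbol.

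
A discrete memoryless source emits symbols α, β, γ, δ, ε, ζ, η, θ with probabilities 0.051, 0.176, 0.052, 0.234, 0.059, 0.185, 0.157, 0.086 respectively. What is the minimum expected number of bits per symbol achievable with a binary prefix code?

Repeatedly combine the two least-probable nodes; the expected code length is the sum of the merged weights.
merge 51/1000 + 13/250 → 103/1000
merge 59/1000 + 43/500 → 29/200
merge 103/1000 + 29/200 → 31/125
merge 157/1000 + 22/125 → 333/1000
merge 37/200 + 117/500 → 419/1000
merge 31/125 + 333/1000 → 581/1000
merge 419/1000 + 581/1000 → 1
L = 103/1000 + 29/200 + 31/125 + 333/1000 + 419/1000 + 581/1000 + 1 = 2829/1000 = 2.829 bits/symbol.

2.829 bits/symbol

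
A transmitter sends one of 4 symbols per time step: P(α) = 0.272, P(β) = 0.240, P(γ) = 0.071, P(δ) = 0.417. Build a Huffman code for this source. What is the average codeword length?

Repeatedly combine the two least-probable nodes; the expected code length is the sum of the merged weights.
merge 71/1000 + 6/25 → 311/1000
merge 34/125 + 311/1000 → 583/1000
merge 417/1000 + 583/1000 → 1
L = 311/1000 + 583/1000 + 1 = 947/500 = 1.894 bits/symbol.

1.894 bits/symbol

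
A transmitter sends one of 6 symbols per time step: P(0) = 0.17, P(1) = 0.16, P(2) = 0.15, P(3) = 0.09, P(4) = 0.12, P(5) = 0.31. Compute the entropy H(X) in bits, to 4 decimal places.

H = −Σ pᵢ log₂ pᵢ.
−0.17·log₂(0.17) = 0.4346
−0.16·log₂(0.16) = 0.4230
−0.15·log₂(0.15) = 0.4105
−0.09·log₂(0.09) = 0.3127
−0.12·log₂(0.12) = 0.3671
−0.31·log₂(0.31) = 0.5238
Sum ≈ 2.4717 → 2.4717 bits.

2.4717 bits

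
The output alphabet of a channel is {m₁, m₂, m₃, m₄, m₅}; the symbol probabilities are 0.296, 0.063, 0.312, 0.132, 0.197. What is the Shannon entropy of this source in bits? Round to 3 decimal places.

2.143 bits

H = −Σ pᵢ log₂ pᵢ.
−0.296·log₂(0.296) = 0.5199
−0.063·log₂(0.063) = 0.2513
−0.312·log₂(0.312) = 0.5243
−0.132·log₂(0.132) = 0.3856
−0.197·log₂(0.197) = 0.4617
Sum ≈ 2.1428 → 2.143 bits.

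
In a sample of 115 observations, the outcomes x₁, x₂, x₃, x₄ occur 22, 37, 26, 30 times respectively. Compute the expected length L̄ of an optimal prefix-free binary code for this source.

Probabilities are the counts divided by 115.
Repeatedly combine the two least-probable nodes; the expected code length is the sum of the merged weights.
merge 22/115 + 26/115 → 48/115
merge 6/23 + 37/115 → 67/115
merge 48/115 + 67/115 → 1
L = 48/115 + 67/115 + 1 = 2 bits/symbol.

2 bits/symbol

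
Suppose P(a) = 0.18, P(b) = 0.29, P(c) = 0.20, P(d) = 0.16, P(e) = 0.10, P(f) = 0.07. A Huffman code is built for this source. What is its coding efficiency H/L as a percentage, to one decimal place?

Entropy H = −Σ p log₂ p ≈ 2.4514 bits.
Huffman merges: 7/100+1/10→17/100; 4/25+17/100→33/100; 9/50+1/5→19/50; 29/100+33/100→31/50; 19/50+31/50→1. L = 5/2 ≈ 2.5000.
Efficiency = H/L = 2.4514/2.5000 = 98.1%.

98.1%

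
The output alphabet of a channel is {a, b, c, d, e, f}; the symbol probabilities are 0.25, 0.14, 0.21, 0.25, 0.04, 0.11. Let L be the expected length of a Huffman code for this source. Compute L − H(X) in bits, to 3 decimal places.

0.034 bits

Entropy H = −Σ p log₂ p ≈ 2.4060 bits.
Huffman merges: 1/25+11/100→3/20; 7/50+3/20→29/100; 21/100+1/4→23/50; 1/4+29/100→27/50; 23/50+27/50→1. L = 61/25 ≈ 2.4400.
L − H = 2.4400 − 2.4060 = 0.034 bits.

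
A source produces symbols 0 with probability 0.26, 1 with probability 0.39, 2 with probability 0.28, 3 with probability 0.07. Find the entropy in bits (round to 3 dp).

H = −Σ pᵢ log₂ pᵢ.
−0.26·log₂(0.26) = 0.5053
−0.39·log₂(0.39) = 0.5298
−0.28·log₂(0.28) = 0.5142
−0.07·log₂(0.07) = 0.2686
Sum ≈ 1.8179 → 1.818 bits.

1.818 bits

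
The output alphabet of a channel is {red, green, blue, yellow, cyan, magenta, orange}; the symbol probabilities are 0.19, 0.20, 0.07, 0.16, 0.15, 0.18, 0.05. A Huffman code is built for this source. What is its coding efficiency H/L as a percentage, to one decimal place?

Entropy H = −Σ p log₂ p ≈ 2.6831 bits.
Huffman merges: 1/20+7/100→3/25; 3/25+3/20→27/100; 4/25+9/50→17/50; 19/100+1/5→39/100; 27/100+17/50→61/100; 39/100+61/100→1. L = 273/100 ≈ 2.7300.
Efficiency = H/L = 2.6831/2.7300 = 98.3%.

98.3%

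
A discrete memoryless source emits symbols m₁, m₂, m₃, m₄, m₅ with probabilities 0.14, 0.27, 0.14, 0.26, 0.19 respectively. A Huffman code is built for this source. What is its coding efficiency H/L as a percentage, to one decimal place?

Entropy H = −Σ p log₂ p ≈ 2.2648 bits.
Huffman merges: 7/50+7/50→7/25; 19/100+13/50→9/20; 27/100+7/25→11/20; 9/20+11/20→1. L = 57/25 ≈ 2.2800.
Efficiency = H/L = 2.2648/2.2800 = 99.3%.

99.3%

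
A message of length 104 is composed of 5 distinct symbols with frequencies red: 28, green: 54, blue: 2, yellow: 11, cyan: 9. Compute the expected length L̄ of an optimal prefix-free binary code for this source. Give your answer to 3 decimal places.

1.798 bits/symbol

Probabilities are the counts divided by 104.
Repeatedly combine the two least-probable nodes; the expected code length is the sum of the merged weights.
merge 1/52 + 9/104 → 11/104
merge 11/104 + 11/104 → 11/52
merge 11/52 + 7/26 → 25/52
merge 25/52 + 27/52 → 1
L = 11/104 + 11/52 + 25/52 + 1 = 187/104 ≈ 1.798 bits/symbol.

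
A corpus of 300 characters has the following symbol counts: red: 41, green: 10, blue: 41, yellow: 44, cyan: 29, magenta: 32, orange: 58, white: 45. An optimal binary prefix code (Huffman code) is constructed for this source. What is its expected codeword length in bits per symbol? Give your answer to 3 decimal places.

Probabilities are the counts divided by 300.
Repeatedly combine the two least-probable nodes; the expected code length is the sum of the merged weights.
merge 1/30 + 29/300 → 13/100
merge 8/75 + 13/100 → 71/300
merge 41/300 + 41/300 → 41/150
merge 11/75 + 3/20 → 89/300
merge 29/150 + 71/300 → 43/100
merge 41/150 + 89/300 → 57/100
merge 43/100 + 57/100 → 1
L = 13/100 + 71/300 + 41/150 + 89/300 + 43/100 + 57/100 + 1 = 881/300 ≈ 2.937 bits/symbol.

2.937 bits/symbol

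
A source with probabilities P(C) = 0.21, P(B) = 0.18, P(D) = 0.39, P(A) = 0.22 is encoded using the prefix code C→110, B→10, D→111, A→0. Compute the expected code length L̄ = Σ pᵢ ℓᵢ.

2.38 bits/symbol

L̄ = Σ pᵢ·ℓᵢ = 0.21·3 + 0.18·2 + 0.39·3 + 0.22·1 = 2.38 bits/symbol.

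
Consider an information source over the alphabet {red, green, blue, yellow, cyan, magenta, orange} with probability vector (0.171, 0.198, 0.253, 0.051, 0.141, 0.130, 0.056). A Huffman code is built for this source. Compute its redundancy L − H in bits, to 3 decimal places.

Entropy H = −Σ p log₂ p ≈ 2.6329 bits.
Huffman merges: 51/1000+7/125→107/1000; 107/1000+13/100→237/1000; 141/1000+171/1000→39/125; 99/500+237/1000→87/200; 253/1000+39/125→113/200; 87/200+113/200→1. L = 332/125 ≈ 2.6560.
L − H = 2.6560 − 2.6329 = 0.023 bits.

0.023 bits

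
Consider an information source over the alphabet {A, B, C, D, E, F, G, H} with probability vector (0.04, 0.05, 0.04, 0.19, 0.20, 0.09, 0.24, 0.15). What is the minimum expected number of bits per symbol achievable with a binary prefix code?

Repeatedly combine the two least-probable nodes; the expected code length is the sum of the merged weights.
merge 1/25 + 1/25 → 2/25
merge 1/20 + 2/25 → 13/100
merge 9/100 + 13/100 → 11/50
merge 3/20 + 19/100 → 17/50
merge 1/5 + 11/50 → 21/50
merge 6/25 + 17/50 → 29/50
merge 21/50 + 29/50 → 1
L = 2/25 + 13/100 + 11/50 + 17/50 + 21/50 + 29/50 + 1 = 277/100 = 2.77 bits/symbol.

2.77 bits/symbol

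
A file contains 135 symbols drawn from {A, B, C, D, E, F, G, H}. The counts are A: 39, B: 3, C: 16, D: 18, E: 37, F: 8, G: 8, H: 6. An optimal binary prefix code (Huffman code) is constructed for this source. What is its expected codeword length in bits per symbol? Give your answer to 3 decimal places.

2.622 bits/symbol

Probabilities are the counts divided by 135.
Repeatedly combine the two least-probable nodes; the expected code length is the sum of the merged weights.
merge 1/45 + 2/45 → 1/15
merge 8/135 + 8/135 → 16/135
merge 1/15 + 16/135 → 5/27
merge 16/135 + 2/15 → 34/135
merge 5/27 + 34/135 → 59/135
merge 37/135 + 13/45 → 76/135
merge 59/135 + 76/135 → 1
L = 1/15 + 16/135 + 5/27 + 34/135 + 59/135 + 76/135 + 1 = 118/45 ≈ 2.622 bits/symbol.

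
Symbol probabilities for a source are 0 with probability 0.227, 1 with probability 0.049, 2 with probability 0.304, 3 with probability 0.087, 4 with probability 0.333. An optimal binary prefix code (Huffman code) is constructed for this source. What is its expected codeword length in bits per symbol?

Repeatedly combine the two least-probable nodes; the expected code length is the sum of the merged weights.
merge 49/1000 + 87/1000 → 17/125
merge 17/125 + 227/1000 → 363/1000
merge 38/125 + 333/1000 → 637/1000
merge 363/1000 + 637/1000 → 1
L = 17/125 + 363/1000 + 637/1000 + 1 = 267/125 = 2.136 bits/symbol.

2.136 bits/symbol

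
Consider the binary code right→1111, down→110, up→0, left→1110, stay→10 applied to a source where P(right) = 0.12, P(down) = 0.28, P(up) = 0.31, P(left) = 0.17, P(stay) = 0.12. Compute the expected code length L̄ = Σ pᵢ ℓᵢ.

2.55 bits/symbol

L̄ = Σ pᵢ·ℓᵢ = 0.12·4 + 0.28·3 + 0.31·1 + 0.17·4 + 0.12·2 = 2.55 bits/symbol.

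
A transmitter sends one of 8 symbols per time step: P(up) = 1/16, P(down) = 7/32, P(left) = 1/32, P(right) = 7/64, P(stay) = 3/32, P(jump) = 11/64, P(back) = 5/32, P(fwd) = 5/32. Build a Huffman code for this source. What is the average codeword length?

2.875 bits/symbol

Repeatedly combine the two least-probable nodes; the expected code length is the sum of the merged weights.
merge 1/32 + 1/16 → 3/32
merge 3/32 + 3/32 → 3/16
merge 7/64 + 5/32 → 17/64
merge 5/32 + 11/64 → 21/64
merge 3/16 + 7/32 → 13/32
merge 17/64 + 21/64 → 19/32
merge 13/32 + 19/32 → 1
L = 3/32 + 3/16 + 17/64 + 21/64 + 13/32 + 19/32 + 1 = 23/8 = 2.875 bits/symbol.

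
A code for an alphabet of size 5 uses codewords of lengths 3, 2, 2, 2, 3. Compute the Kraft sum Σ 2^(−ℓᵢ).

1

With common denominator 2^3 = 8: Σ 2^(−ℓᵢ) = 1/8 + 2/8 + 2/8 + 2/8 + 1/8 = 8/8 = 1.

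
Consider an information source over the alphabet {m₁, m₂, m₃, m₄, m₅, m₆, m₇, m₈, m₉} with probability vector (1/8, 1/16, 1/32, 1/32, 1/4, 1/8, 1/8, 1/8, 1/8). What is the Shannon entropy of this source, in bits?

2.9375 bits

Each probability is a power of 1/2, so log₂(1/p) is an integer.
H = Σ p·log₂(1/p) = 1/8·3 + 1/16·4 + 1/32·5 + 1/32·5 + 1/4·2 + 1/8·3 + 1/8·3 + 1/8·3 + 1/8·3 = 2.9375 bits.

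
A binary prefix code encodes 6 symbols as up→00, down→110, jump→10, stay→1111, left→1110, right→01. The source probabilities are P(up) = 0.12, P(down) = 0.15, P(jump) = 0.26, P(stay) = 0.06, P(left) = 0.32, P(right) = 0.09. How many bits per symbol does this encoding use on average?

2.91 bits/symbol

L̄ = Σ pᵢ·ℓᵢ = 0.12·2 + 0.15·3 + 0.26·2 + 0.06·4 + 0.32·4 + 0.09·2 = 2.91 bits/symbol.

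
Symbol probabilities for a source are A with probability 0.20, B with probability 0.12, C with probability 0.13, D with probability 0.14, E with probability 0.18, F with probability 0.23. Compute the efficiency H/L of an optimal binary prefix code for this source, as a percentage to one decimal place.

99.0%

Entropy H = −Σ p log₂ p ≈ 2.5442 bits.
Huffman merges: 3/25+13/100→1/4; 7/50+9/50→8/25; 1/5+23/100→43/100; 1/4+8/25→57/100; 43/100+57/100→1. L = 257/100 ≈ 2.5700.
Efficiency = H/L = 2.5442/2.5700 = 99.0%.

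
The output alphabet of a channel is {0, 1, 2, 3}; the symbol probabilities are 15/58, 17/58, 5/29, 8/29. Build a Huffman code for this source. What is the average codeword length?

2 bits/symbol

Repeatedly combine the two least-probable nodes; the expected code length is the sum of the merged weights.
merge 5/29 + 15/58 → 25/58
merge 8/29 + 17/58 → 33/58
merge 25/58 + 33/58 → 1
L = 25/58 + 33/58 + 1 = 2 bits/symbol.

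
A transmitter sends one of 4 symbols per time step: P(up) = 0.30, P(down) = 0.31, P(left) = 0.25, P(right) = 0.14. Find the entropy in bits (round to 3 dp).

1.942 bits

H = −Σ pᵢ log₂ pᵢ.
−0.30·log₂(0.30) = 0.5211
−0.31·log₂(0.31) = 0.5238
−0.25·log₂(0.25) = 0.5000
−0.14·log₂(0.14) = 0.3971
Sum ≈ 1.9420 → 1.942 bits.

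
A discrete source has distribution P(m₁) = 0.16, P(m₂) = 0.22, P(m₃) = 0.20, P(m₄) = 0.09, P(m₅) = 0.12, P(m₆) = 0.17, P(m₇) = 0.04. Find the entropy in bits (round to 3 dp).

H = −Σ pᵢ log₂ pᵢ.
−0.16·log₂(0.16) = 0.4230
−0.22·log₂(0.22) = 0.4806
−0.20·log₂(0.20) = 0.4644
−0.09·log₂(0.09) = 0.3127
−0.12·log₂(0.12) = 0.3671
−0.17·log₂(0.17) = 0.4346
−0.04·log₂(0.04) = 0.1858
Sum ≈ 2.6680 → 2.668 bits.

2.668 bits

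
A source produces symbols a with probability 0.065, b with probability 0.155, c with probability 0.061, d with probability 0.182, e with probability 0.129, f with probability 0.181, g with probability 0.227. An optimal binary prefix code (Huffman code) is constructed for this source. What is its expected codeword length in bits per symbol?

Repeatedly combine the two least-probable nodes; the expected code length is the sum of the merged weights.
merge 61/1000 + 13/200 → 63/500
merge 63/500 + 129/1000 → 51/200
merge 31/200 + 181/1000 → 42/125
merge 91/500 + 227/1000 → 409/1000
merge 51/200 + 42/125 → 591/1000
merge 409/1000 + 591/1000 → 1
L = 63/500 + 51/200 + 42/125 + 409/1000 + 591/1000 + 1 = 2717/1000 = 2.717 bits/symbol.

2.717 bits/symbol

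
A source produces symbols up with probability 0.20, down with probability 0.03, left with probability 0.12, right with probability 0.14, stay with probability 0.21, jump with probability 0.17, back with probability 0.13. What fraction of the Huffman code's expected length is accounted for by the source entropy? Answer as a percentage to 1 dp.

97.5%

Entropy H = −Σ p log₂ p ≈ 2.6704 bits.
Huffman merges: 3/100+3/25→3/20; 13/100+7/50→27/100; 3/20+17/100→8/25; 1/5+21/100→41/100; 27/100+8/25→59/100; 41/100+59/100→1. L = 137/50 ≈ 2.7400.
Efficiency = H/L = 2.6704/2.7400 = 97.5%.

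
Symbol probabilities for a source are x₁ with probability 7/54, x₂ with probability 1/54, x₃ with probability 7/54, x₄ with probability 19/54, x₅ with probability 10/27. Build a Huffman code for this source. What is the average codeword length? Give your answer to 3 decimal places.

2.056 bits/symbol

Repeatedly combine the two least-probable nodes; the expected code length is the sum of the merged weights.
merge 1/54 + 7/54 → 4/27
merge 7/54 + 4/27 → 5/18
merge 5/18 + 19/54 → 17/27
merge 10/27 + 17/27 → 1
L = 4/27 + 5/18 + 17/27 + 1 = 37/18 ≈ 2.056 bits/symbol.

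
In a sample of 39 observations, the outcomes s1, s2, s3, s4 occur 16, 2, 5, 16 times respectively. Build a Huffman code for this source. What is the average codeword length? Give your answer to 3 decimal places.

Probabilities are the counts divided by 39.
Repeatedly combine the two least-probable nodes; the expected code length is the sum of the merged weights.
merge 2/39 + 5/39 → 7/39
merge 7/39 + 16/39 → 23/39
merge 16/39 + 23/39 → 1
L = 7/39 + 23/39 + 1 = 23/13 ≈ 1.769 bits/symbol.

1.769 bits/symbol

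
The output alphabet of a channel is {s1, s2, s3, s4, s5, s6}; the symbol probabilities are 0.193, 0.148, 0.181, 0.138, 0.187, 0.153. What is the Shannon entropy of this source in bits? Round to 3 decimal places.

H = −Σ pᵢ log₂ pᵢ.
−0.193·log₂(0.193) = 0.4581
−0.148·log₂(0.148) = 0.4079
−0.181·log₂(0.181) = 0.4463
−0.138·log₂(0.138) = 0.3943
−0.187·log₂(0.187) = 0.4523
−0.153·log₂(0.153) = 0.4144
Sum ≈ 2.5733 → 2.573 bits.

2.573 bits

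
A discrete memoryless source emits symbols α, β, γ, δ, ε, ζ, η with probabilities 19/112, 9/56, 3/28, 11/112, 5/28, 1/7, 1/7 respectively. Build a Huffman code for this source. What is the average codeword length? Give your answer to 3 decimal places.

Repeatedly combine the two least-probable nodes; the expected code length is the sum of the merged weights.
merge 11/112 + 3/28 → 23/112
merge 1/7 + 1/7 → 2/7
merge 9/56 + 19/112 → 37/112
merge 5/28 + 23/112 → 43/112
merge 2/7 + 37/112 → 69/112
merge 43/112 + 69/112 → 1
L = 23/112 + 2/7 + 37/112 + 43/112 + 69/112 + 1 = 79/28 ≈ 2.821 bits/symbol.

2.821 bits/symbol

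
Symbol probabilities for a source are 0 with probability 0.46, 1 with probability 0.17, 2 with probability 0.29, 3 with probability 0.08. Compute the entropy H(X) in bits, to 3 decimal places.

1.759 bits

H = −Σ pᵢ log₂ pᵢ.
−0.46·log₂(0.46) = 0.5153
−0.17·log₂(0.17) = 0.4346
−0.29·log₂(0.29) = 0.5179
−0.08·log₂(0.08) = 0.2915
Sum ≈ 1.7593 → 1.759 bits.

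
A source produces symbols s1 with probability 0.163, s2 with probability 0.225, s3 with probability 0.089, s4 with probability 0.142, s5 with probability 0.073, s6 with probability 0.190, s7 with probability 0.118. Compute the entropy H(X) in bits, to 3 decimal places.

H = −Σ pᵢ log₂ pᵢ.
−0.163·log₂(0.163) = 0.4266
−0.225·log₂(0.225) = 0.4842
−0.089·log₂(0.089) = 0.3106
−0.142·log₂(0.142) = 0.3999
−0.073·log₂(0.073) = 0.2756
−0.190·log₂(0.190) = 0.4552
−0.118·log₂(0.118) = 0.3638
Sum ≈ 2.7160 → 2.716 bits.

2.716 bits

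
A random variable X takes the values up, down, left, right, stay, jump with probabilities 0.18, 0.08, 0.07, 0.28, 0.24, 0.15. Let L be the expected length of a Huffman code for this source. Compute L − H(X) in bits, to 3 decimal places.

Entropy H = −Σ p log₂ p ≈ 2.4243 bits.
Huffman merges: 7/100+2/25→3/20; 3/20+3/20→3/10; 9/50+6/25→21/50; 7/25+3/10→29/50; 21/50+29/50→1. L = 49/20 ≈ 2.4500.
L − H = 2.4500 − 2.4243 = 0.026 bits.

0.026 bits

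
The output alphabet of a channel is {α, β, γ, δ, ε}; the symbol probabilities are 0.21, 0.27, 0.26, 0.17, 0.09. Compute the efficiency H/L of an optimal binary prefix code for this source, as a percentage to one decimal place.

Entropy H = −Σ p log₂ p ≈ 2.2354 bits.
Huffman merges: 9/100+17/100→13/50; 21/100+13/50→47/100; 13/50+27/100→53/100; 47/100+53/100→1. L = 113/50 ≈ 2.2600.
Efficiency = H/L = 2.2354/2.2600 = 98.9%.

98.9%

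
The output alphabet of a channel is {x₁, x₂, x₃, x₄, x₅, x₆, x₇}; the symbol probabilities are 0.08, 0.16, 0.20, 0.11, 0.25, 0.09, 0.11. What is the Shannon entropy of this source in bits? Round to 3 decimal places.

H = −Σ pᵢ log₂ pᵢ.
−0.08·log₂(0.08) = 0.2915
−0.16·log₂(0.16) = 0.4230
−0.20·log₂(0.20) = 0.4644
−0.11·log₂(0.11) = 0.3503
−0.25·log₂(0.25) = 0.5000
−0.09·log₂(0.09) = 0.3127
−0.11·log₂(0.11) = 0.3503
Sum ≈ 2.6921 → 2.692 bits.

2.692 bits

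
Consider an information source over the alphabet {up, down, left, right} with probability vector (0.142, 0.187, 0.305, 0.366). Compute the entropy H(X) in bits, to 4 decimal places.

1.9054 bits

H = −Σ pᵢ log₂ pᵢ.
−0.142·log₂(0.142) = 0.3999
−0.187·log₂(0.187) = 0.4523
−0.305·log₂(0.305) = 0.5225
−0.366·log₂(0.366) = 0.5307
Sum ≈ 1.9054 → 1.9054 bits.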